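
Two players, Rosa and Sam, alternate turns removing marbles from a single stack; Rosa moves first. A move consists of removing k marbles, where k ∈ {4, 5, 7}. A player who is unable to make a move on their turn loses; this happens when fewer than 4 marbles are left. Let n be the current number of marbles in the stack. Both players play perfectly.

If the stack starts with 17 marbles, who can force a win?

Rosa wins.

Build the W/L table. Terminal = L. A non-terminal position is W if it has a move to some L; otherwise it is L.
n=0: no move → L
n=1: no move → L
n=2: no move → L
n=3: no move → L
n=4: W (go to 0, an L position)
n=5: W (go to 1, an L position)
n=6: W (go to 2, an L position)
n=7: W (go to 3, an L position)
n=8: W (go to 3, an L position)
n=9: W (go to 2, an L position)
n=10: W (go to 3, an L position)
n=11: L (options 7(W), 6(W), 4(W) are all W)
n=12: L (options 8(W), 7(W), 5(W) are all W)
n=13: L (options 9(W), 8(W), 6(W) are all W)
n=14: L (options 10(W), 9(W), 7(W) are all W)
n=15: W (go to 11, an L position)
n=16: W (go to 12, an L position)
n=17: W (go to 13, an L position)
From 17 Rosa can remove 4, leaving 13, reaching an L position.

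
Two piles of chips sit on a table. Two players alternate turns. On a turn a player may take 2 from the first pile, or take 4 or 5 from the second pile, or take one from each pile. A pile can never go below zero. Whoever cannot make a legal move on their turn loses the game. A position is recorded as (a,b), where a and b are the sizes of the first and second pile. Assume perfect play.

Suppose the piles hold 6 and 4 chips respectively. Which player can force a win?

The second player wins.

Use the standard recursion: the mover loses at a terminal position; elsewhere, the mover wins exactly when some move hands the opponent an L position.
No move ever increases a pile, so every position that can arise here has a ≤ 6 and b ≤ 4; it is enough to label the cells with 0 ≤ a ≤ 6 and 0 ≤ b ≤ 4.
Every move lowers a or b (never raises either), so fill the grid row by row in increasing a, and left to right within a row: each cell's successors are then already labelled.
      b=0  b=1  b=2  b=3  b=4
a=0:    L    L    L    L    W
a=1:    L    W    W    W    W
a=2:    W    W    W    W    L
a=3:    W    L    L    L    L
a=4:    L    L    W    W    W
a=5:    L    W    W    W    W
a=6:    W    W    L    L    L
Cells with no legal move (terminal, hence L): (0,0), (0,1), (0,2), (0,3), (1,0).
The remaining L cells, each justified by listing all of its moves:
(2,4): only reaches (0,4)(W), (2,0)(W), (1,3)(W), all W → L
(3,1): only reaches (1,1)(W), (2,0)(W), all W → L
(3,2): only reaches (1,2)(W), (2,1)(W), all W → L
(3,3): only reaches (1,3)(W), (2,2)(W), all W → L
(3,4): only reaches (1,4)(W), (3,0)(W), (2,3)(W), all W → L
(4,0): only reaches (2,0)(W), which is W → L
(4,1): only reaches (2,1)(W), (3,0)(W), all W → L
(5,0): only reaches (3,0)(W), which is W → L
(6,2): only reaches (4,2)(W), (5,1)(W), all W → L
(6,3): only reaches (4,3)(W), (5,2)(W), all W → L
(6,4): only reaches (4,4)(W), (6,0)(W), (5,3)(W), all W → L
Every other cell has at least one move into one of the L cells above, so it is W.
The starting position (6,4) is L: whatever the player to move does, the opponent receives a W position.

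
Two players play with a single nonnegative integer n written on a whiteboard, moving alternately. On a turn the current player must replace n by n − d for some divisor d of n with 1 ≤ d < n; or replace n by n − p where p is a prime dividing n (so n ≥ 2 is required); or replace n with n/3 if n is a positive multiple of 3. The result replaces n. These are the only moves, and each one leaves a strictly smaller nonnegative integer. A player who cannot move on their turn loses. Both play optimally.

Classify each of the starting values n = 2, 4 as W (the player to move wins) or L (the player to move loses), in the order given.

2: W, 4: L

Work bottom-up. With no move the player to move loses. Otherwise the position is W if at least one move leads to an L position for the opponent, and L if every move leads to a W.
n=0: no move → L
n=1: no move → L
n=2: →0(L), so W
n=3: →0(L), so W
n=4: →2(W), 3(W) — all W, so L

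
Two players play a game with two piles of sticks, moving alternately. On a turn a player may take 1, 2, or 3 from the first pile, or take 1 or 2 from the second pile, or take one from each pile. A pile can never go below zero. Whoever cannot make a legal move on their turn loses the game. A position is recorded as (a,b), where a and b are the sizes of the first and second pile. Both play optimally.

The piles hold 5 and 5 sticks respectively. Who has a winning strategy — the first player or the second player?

Use the standard recursion: the mover loses at a terminal position; elsewhere, the mover wins exactly when some move hands the opponent an L position.
No move ever increases a pile, so every position that can arise here has a ≤ 5 and b ≤ 5; it is enough to label the cells with 0 ≤ a ≤ 5 and 0 ≤ b ≤ 5.
Every move lowers a or b (never raises either), so fill the grid row by row in increasing a, and left to right within a row: each cell's successors are then already labelled.
      b=0  b=1  b=2  b=3  b=4  b=5
a=0:    L    W    W    L    W    W
a=1:    W    W    L    W    W    L
a=2:    W    L    W    W    L    W
a=3:    W    W    W    W    W    W
a=4:    L    W    W    L    W    W
a=5:    W    W    L    W    W    L
Cells with no legal move (terminal, hence L): (0,0).
The remaining L cells, each justified by listing all of its moves:
(0,3): moves to (0,2)(W), (0,1)(W); every one is W ⇒ L
(1,2): moves to (0,2)(W), (1,1)(W), (1,0)(W), (0,1)(W); every one is W ⇒ L
(1,5): moves to (0,5)(W), (1,4)(W), (1,3)(W), (0,4)(W); every one is W ⇒ L
(2,1): moves to (1,1)(W), (0,1)(W), (2,0)(W), (1,0)(W); every one is W ⇒ L
(2,4): moves to (1,4)(W), (0,4)(W), (2,3)(W), (2,2)(W), (1,3)(W); every one is W ⇒ L
(4,0): moves to (3,0)(W), (2,0)(W), (1,0)(W); every one is W ⇒ L
(4,3): moves to (3,3)(W), (2,3)(W), (1,3)(W), (4,2)(W), (4,1)(W), (3,2)(W); every one is W ⇒ L
(5,2): moves to (4,2)(W), (3,2)(W), (2,2)(W), (5,1)(W), (5,0)(W), (4,1)(W); every one is W ⇒ L
(5,5): moves to (4,5)(W), (3,5)(W), (2,5)(W), (5,4)(W), (5,3)(W), (4,4)(W); every one is W ⇒ L
Every other cell has at least one move into one of the L cells above, so it is W.
The starting position (5,5) is L: whatever the player to move does, the opponent receives a W position.

The second player wins.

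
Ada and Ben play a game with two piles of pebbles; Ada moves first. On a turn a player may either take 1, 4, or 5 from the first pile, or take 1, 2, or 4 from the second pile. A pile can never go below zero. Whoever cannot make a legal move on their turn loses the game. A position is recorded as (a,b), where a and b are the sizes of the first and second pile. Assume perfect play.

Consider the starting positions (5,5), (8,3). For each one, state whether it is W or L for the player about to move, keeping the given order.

(5,5): W, (8,3): L

Compute win/loss labels from the base case upward. A position with no move is L. Any other position is W if it can reach an L in one move, else L.
No move ever increases a pile, so every position that can arise here has a ≤ 8 and b ≤ 5; it is enough to label the cells with 0 ≤ a ≤ 8 and 0 ≤ b ≤ 5.
Every move lowers a or b (never raises either), so fill the grid row by row in increasing a, and left to right within a row: each cell's successors are then already labelled.
      b=0  b=1  b=2  b=3  b=4  b=5
a=0:    L    W    W    L    W    W
a=1:    W    L    W    W    L    W
a=2:    L    W    W    L    W    W
a=3:    W    L    W    W    L    W
a=4:    W    W    L    W    W    L
a=5:    W    W    W    W    W    W
a=6:    W    W    L    W    W    L
a=7:    W    W    W    W    W    W
a=8:    L    W    W    L    W    W
Cells with no legal move (terminal, hence L): (0,0).
The remaining L cells, each justified by listing all of its moves:
(0,3): L (options (0,2)(W), (0,1)(W) are all W)
(1,1): L (options (0,1)(W), (1,0)(W) are all W)
(1,4): L (options (0,4)(W), (1,3)(W), (1,2)(W), (1,0)(W) are all W)
(2,0): L (sole option (1,0)(W) is W)
(2,3): L (options (1,3)(W), (2,2)(W), (2,1)(W) are all W)
(3,1): L (options (2,1)(W), (3,0)(W) are all W)
(3,4): L (options (2,4)(W), (3,3)(W), (3,2)(W), (3,0)(W) are all W)
(4,2): L (options (3,2)(W), (0,2)(W), (4,1)(W), (4,0)(W) are all W)
(4,5): L (options (3,5)(W), (0,5)(W), (4,4)(W), (4,3)(W), (4,1)(W) are all W)
(6,2): L (options (5,2)(W), (2,2)(W), (1,2)(W), (6,1)(W), (6,0)(W) are all W)
(6,5): L (options (5,5)(W), (2,5)(W), (1,5)(W), (6,4)(W), (6,3)(W), (6,1)(W) are all W)
(8,0): L (options (7,0)(W), (4,0)(W), (3,0)(W) are all W)
(8,3): L (options (7,3)(W), (4,3)(W), (3,3)(W), (8,2)(W), (8,1)(W) are all W)
Every other cell has at least one move into one of the L cells above, so it is W.
(5,5): the move to (4,5) reaches an L cell, so W
(8,3): one of the L cells justified above, so L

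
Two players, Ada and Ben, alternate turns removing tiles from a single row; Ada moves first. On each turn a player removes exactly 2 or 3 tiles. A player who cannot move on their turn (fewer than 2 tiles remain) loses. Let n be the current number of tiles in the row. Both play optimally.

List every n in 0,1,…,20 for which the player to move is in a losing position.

Compute win/loss labels from the base case upward. A position with no move is L. Any other position is W if it can reach an L in one move, else L.
n=0: no move → L
n=1: no move → L
n=2: reaches L-position 0 → W
n=3: reaches L-position 1 → W
n=4: reaches L-position 1 → W
n=5: only reaches 3(W), 2(W), all W → L
n=6: only reaches 4(W), 3(W), all W → L
n=7: reaches L-position 5 → W
n=8: reaches L-position 6 → W
n=9: reaches L-position 6 → W
n=10: only reaches 8(W), 7(W), all W → L
n=11: only reaches 9(W), 8(W), all W → L
n=12: reaches L-position 10 → W
n=13: reaches L-position 11 → W
n=14: reaches L-position 11 → W
n=15: only reaches 13(W), 12(W), all W → L
n=16: only reaches 14(W), 13(W), all W → L
n=17: reaches L-position 15 → W
n=18: reaches L-position 16 → W
n=19: reaches L-position 16 → W
n=20: only reaches 18(W), 17(W), all W → L
The losing starting values of n are exactly the entries labelled L in this table (9 of them).

0, 1, 5, 6, 10, 11, 15, 16, 20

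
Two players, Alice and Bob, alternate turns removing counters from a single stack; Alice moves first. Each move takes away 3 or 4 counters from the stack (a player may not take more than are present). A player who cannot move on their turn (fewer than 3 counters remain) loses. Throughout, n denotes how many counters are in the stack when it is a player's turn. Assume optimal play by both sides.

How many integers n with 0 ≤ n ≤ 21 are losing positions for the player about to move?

Work bottom-up. With no move the player to move loses. Otherwise the position is W if at least one move leads to an L position for the opponent, and L if every move leads to a W.
n=0: no move → L
n=1: no move → L
n=2: no move → L
n=3: W (go to 0, an L position)
n=4: W (go to 1, an L position)
n=5: W (go to 2, an L position)
n=6: W (go to 2, an L position)
n=7: L (options 4(W), 3(W) are all W)
n=8: L (options 5(W), 4(W) are all W)
n=9: L (options 6(W), 5(W) are all W)
n=10: W (go to 7, an L position)
n=11: W (go to 8, an L position)
n=12: W (go to 9, an L position)
n=13: W (go to 9, an L position)
n=14: L (options 11(W), 10(W) are all W)
n=15: L (options 12(W), 11(W) are all W)
n=16: L (options 13(W), 12(W) are all W)
n=17: W (go to 14, an L position)
n=18: W (go to 15, an L position)
n=19: W (go to 16, an L position)
n=20: W (go to 16, an L position)
n=21: L (options 18(W), 17(W) are all W)
L entries with 0 ≤ n ≤ 21: n = 0, 1, 2, 7, 8, 9, 14, 15, 16, 21; that makes 10.

10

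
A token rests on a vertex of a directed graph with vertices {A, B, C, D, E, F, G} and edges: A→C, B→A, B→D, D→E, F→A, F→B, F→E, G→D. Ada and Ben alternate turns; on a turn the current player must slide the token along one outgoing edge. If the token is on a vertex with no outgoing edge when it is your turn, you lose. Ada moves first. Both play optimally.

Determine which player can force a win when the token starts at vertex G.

Ben wins.

Classify positions by backward induction: terminal positions (no move available) are L. From any other position, the mover wins iff some move reaches an L.
Every edge goes from a vertex to one that appears earlier in the order C, E, A, D, B, F, G, so processing vertices in that order labels each vertex after all of its successors.
C: no outgoing edge → L
E: no outgoing edge → L
A: W (go to C, an L position)
D: W (go to E, an L position)
B: L (options D(W), A(W) are all W)
F: W (go to B, an L position)
G: L (sole option D(W) is W)
The starting position G is L: whatever Ada does, the opponent receives a W position.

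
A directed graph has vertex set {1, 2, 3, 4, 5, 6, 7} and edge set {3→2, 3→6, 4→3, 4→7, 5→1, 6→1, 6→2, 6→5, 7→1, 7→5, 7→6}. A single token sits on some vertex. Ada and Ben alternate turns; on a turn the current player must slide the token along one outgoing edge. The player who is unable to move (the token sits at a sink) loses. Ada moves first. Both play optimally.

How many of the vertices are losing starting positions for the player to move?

Use the standard recursion: the mover loses at a terminal position; elsewhere, the mover wins exactly when some move hands the opponent an L position.
Every edge goes from a vertex to one that appears earlier in the order 1, 2, 5, 6, 7, 3, 4, so processing vertices in that order labels each vertex after all of its successors.
1: no outgoing edge → L
2: no outgoing edge → L
5: W (go to 1, an L position)
6: W (go to 2, an L position)
7: W (go to 1, an L position)
3: W (go to 2, an L position)
4: L (options 3(W), 7(W) are all W)
The L vertices are 1, 2, 4; that is 3 in all.

3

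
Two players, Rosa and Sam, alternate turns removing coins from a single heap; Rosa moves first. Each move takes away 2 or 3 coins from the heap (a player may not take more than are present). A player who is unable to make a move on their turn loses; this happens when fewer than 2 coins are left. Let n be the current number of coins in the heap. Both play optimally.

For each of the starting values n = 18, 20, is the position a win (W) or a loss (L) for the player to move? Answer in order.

Label each position W (a win for the player to move) or L (a loss). A position with no legal move is L; any other position is W exactly when some move reaches an L, and L when every move reaches a W.
n=0: no move → L
n=1: no move → L
n=2: reaches L-position 0 → W
n=3: reaches L-position 1 → W
n=4: reaches L-position 1 → W
n=5: only reaches 3(W), 2(W), all W → L
n=6: only reaches 4(W), 3(W), all W → L
n=7: reaches L-position 5 → W
n=8: reaches L-position 6 → W
n=9: reaches L-position 6 → W
n=10: only reaches 8(W), 7(W), all W → L
n=11: only reaches 9(W), 8(W), all W → L
n=12: reaches L-position 10 → W
n=13: reaches L-position 11 → W
n=14: reaches L-position 11 → W
n=15: only reaches 13(W), 12(W), all W → L
n=16: only reaches 14(W), 13(W), all W → L
n=17: reaches L-position 15 → W
n=18: reaches L-position 16 → W
n=19: reaches L-position 16 → W
n=20: only reaches 18(W), 17(W), all W → L

18: W, 20: L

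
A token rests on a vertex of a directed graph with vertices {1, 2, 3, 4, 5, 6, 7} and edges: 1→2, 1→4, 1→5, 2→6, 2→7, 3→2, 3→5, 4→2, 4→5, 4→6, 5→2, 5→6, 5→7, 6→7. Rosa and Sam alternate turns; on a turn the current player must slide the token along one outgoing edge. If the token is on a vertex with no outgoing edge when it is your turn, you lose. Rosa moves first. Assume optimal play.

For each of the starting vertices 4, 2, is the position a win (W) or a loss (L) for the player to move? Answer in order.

Build the W/L table. Terminal = L. A non-terminal position is W if it has a move to some L; otherwise it is L.
Every edge goes from a vertex to one that appears earlier in the order 7, 6, 2, 5, 4, 1, 3, so processing vertices in that order labels each vertex after all of its successors.
7: no outgoing edge → L
6: reaches L-position 7 → W
2: reaches L-position 7 → W
5: reaches L-position 7 → W
4: only reaches 5(W), 2(W), 6(W), all W → L
1: reaches L-position 4 → W
3: only reaches 5(W), 2(W), all W → L

4: L, 2: W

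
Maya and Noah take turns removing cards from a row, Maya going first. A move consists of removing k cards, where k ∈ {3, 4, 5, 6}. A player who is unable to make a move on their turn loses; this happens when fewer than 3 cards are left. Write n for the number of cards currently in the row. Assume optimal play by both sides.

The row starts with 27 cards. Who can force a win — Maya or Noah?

Label each position W (a win for the player to move) or L (a loss). A position with no legal move is L; any other position is W exactly when some move reaches an L, and L when every move reaches a W.
n=0: no move → L
n=1: no move → L
n=2: no move → L
n=3: reaches L-position 0 → W
n=4: reaches L-position 1 → W
n=5: reaches L-position 2 → W
n=6: reaches L-position 2 → W
n=7: reaches L-position 2 → W
n=8: reaches L-position 2 → W
n=9: only reaches 6(W), 5(W), 4(W), 3(W), all W → L
n=10: only reaches 7(W), 6(W), 5(W), 4(W), all W → L
n=11: only reaches 8(W), 7(W), 6(W), 5(W), all W → L
n=12: reaches L-position 9 → W
n=13: reaches L-position 10 → W
n=14: reaches L-position 11 → W
n=15: reaches L-position 11 → W
n=16: reaches L-position 11 → W
n=17: reaches L-position 11 → W
n=18: only reaches 15(W), 14(W), 13(W), 12(W), all W → L
n=19: only reaches 16(W), 15(W), 14(W), 13(W), all W → L
n=20: only reaches 17(W), 16(W), 15(W), 14(W), all W → L
n=21: reaches L-position 18 → W
n=22: reaches L-position 19 → W
n=23: reaches L-position 20 → W
n=24: reaches L-position 20 → W
n=25: reaches L-position 20 → W
n=26: reaches L-position 20 → W
n=27: only reaches 24(W), 23(W), 22(W), 21(W), all W → L
The starting position 27 is L: whatever Maya does, the opponent receives a W position.

Noah wins.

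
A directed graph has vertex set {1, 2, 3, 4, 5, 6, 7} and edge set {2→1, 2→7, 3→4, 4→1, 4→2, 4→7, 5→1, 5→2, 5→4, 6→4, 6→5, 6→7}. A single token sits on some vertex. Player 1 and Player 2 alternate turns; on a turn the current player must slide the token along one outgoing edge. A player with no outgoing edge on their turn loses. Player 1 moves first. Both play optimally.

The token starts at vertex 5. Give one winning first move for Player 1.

Use the standard recursion: the mover loses at a terminal position; elsewhere, the mover wins exactly when some move hands the opponent an L position.
Every edge goes from a vertex to one that appears earlier in the order 7, 1, 2, 4, 5, 3, 6, so processing vertices in that order labels each vertex after all of its successors.
7: no outgoing edge → L
1: no outgoing edge → L
2: W (go to 1, an L position)
4: W (go to 1, an L position)
5: W (go to 1, an L position)
3: L (sole option 4(W) is W)
6: W (go to 7, an L position)
From 5, the L positions reachable in one move are: 1.

Move to 1.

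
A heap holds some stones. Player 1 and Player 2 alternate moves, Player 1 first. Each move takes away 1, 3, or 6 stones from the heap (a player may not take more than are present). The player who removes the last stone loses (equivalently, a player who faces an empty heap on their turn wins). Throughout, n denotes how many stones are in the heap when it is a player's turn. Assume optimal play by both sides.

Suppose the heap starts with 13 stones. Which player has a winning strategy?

Player 1 wins.

Compute win/loss labels from the base case upward. A position with no move is W. Any other position is W if it can reach an L in one move, else L.
n=0: no move; the opponent has just taken the last stone and therefore loses → W
n=1: L (sole option 0(W) is W)
n=2: W (go to 1, an L position)
n=3: L (options 2(W), 0(W) are all W)
n=4: W (go to 3, an L position)
n=5: L (options 4(W), 2(W) are all W)
n=6: W (go to 5, an L position)
n=7: W (go to 1, an L position)
n=8: W (go to 5, an L position)
n=9: W (go to 3, an L position)
n=10: L (options 9(W), 7(W), 4(W) are all W)
n=11: W (go to 10, an L position)
n=12: L (options 11(W), 9(W), 6(W) are all W)
n=13: W (go to 12, an L position)
From 13 Player 1 can remove 1, leaving 12, reaching an L position.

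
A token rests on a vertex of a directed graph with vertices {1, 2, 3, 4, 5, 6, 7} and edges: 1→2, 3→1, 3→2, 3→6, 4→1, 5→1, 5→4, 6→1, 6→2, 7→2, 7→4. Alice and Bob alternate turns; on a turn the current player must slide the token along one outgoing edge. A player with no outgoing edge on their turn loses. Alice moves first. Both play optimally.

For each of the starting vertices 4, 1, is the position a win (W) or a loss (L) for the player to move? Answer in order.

4: L, 1: W

Label each position W (a win for the player to move) or L (a loss). A position with no legal move is L; any other position is W exactly when some move reaches an L, and L when every move reaches a W.
Every edge goes from a vertex to one that appears earlier in the order 2, 1, 4, 5, 7, 6, 3, so processing vertices in that order labels each vertex after all of its successors.
2: no outgoing edge → L
1: W (go to 2, an L position)
4: L (sole option 1(W) is W)
5: W (go to 4, an L position)
7: W (go to 4, an L position)
6: W (go to 2, an L position)
3: W (go to 2, an L position)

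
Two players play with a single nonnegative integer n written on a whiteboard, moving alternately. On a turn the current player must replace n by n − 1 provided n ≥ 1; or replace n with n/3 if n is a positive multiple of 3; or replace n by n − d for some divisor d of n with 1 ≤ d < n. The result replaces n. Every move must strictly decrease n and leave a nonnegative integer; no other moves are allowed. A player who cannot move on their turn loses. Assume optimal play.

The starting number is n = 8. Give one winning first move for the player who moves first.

Move to 7.

Build the W/L table. Terminal = L. A non-terminal position is W if it has a move to some L; otherwise it is L.
n=0: no move → L
n=1: reaches L-position 0 → W
n=2: only reaches 1(W), which is W → L
n=3: reaches L-position 2 → W
n=4: reaches L-position 2 → W
n=5: only reaches 4(W), which is W → L
n=6: reaches L-position 2 → W
n=7: only reaches 6(W), which is W → L
n=8: reaches L-position 7 → W
From 8, the L positions reachable in one move are: 7.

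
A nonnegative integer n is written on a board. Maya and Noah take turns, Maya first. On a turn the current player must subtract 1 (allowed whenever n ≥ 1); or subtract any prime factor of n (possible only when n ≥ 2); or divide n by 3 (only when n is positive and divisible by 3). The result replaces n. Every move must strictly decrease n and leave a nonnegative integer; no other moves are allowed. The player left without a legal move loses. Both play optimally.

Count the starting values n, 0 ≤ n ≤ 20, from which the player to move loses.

5

Use the standard recursion: the mover loses at a terminal position; elsewhere, the mover wins exactly when some move hands the opponent an L position.
n=0: no move → L
n=1: →0(L), so W
n=2: →0(L), so W
n=3: →0(L), so W
n=4: →2(W), 3(W) — all W, so L
n=5: →0(L), so W
n=6: →4(L), so W
n=7: →0(L), so W
n=8: →6(W), 7(W) — all W, so L
n=9: →8(L), so W
n=10: →8(L), so W
n=11: →0(L), so W
n=12: →4(L), so W
n=13: →0(L), so W
n=14: →7(W), 12(W), 13(W) — all W, so L
n=15: →14(L), so W
n=16: →14(L), so W
n=17: →0(L), so W
n=18: →6(W), 15(W), 16(W), 17(W) — all W, so L
n=19: →0(L), so W
n=20: →18(L), so W
L entries with 0 ≤ n ≤ 20: n = 0, 4, 8, 14, 18; that makes 5.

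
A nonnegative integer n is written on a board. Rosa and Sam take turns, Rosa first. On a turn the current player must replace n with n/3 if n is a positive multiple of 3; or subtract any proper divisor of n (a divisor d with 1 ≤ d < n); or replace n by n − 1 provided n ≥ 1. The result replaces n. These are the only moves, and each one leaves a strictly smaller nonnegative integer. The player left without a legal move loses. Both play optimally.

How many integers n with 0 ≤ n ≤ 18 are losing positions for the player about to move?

Work bottom-up. With no move the player to move loses. Otherwise the position is W if at least one move leads to an L position for the opponent, and L if every move leads to a W.
n=0: no move → L
n=1: →0(L), so W
n=2: →1(W) only, which is W, so L
n=3: →2(L), so W
n=4: →2(L), so W
n=5: →4(W) only, which is W, so L
n=6: →2(L), so W
n=7: →6(W) only, which is W, so L
n=8: →7(L), so W
n=9: →3(W), 6(W), 8(W) — all W, so L
n=10: →5(L), so W
n=11: →10(W) only, which is W, so L
n=12: →9(L), so W
n=13: →12(W) only, which is W, so L
n=14: →7(L), so W
n=15: →5(L), so W
n=16: →8(W), 12(W), 14(W), 15(W) — all W, so L
n=17: →16(L), so W
n=18: →9(L), so W
L entries with 0 ≤ n ≤ 18: n = 0, 2, 5, 7, 9, 11, 13, 16; that makes 8.

8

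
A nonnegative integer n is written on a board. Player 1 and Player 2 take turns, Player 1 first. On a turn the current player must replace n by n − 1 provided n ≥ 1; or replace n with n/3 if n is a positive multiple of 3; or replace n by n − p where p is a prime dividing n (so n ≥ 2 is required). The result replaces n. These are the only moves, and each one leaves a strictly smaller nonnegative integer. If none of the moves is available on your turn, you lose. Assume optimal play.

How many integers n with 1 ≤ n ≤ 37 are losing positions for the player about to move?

Work bottom-up. With no move the player to move loses. Otherwise the position is W if at least one move leads to an L position for the opponent, and L if every move leads to a W.
n=0: no move → L
n=1: →0(L), so W
n=2: →0(L), so W
n=3: →0(L), so W
n=4: →2(W), 3(W) — all W, so L
n=5: →0(L), so W
n=6: →4(L), so W
n=7: →0(L), so W
n=8: →6(W), 7(W) — all W, so L
n=9: →8(L), so W
n=10: →8(L), so W
n=11: →0(L), so W
n=12: →4(L), so W
n=13: →0(L), so W
n=14: →7(W), 12(W), 13(W) — all W, so L
n=15: →14(L), so W
n=16: →14(L), so W
n=17: →0(L), so W
n=18: →6(W), 15(W), 16(W), 17(W) — all W, so L
n=19: →0(L), so W
n=20: →18(L), so W
n=21: →14(L), so W
n=22: →11(W), 20(W), 21(W) — all W, so L
n=23: →0(L), so W
n=24: →8(L), so W
n=25: →20(W), 24(W) — all W, so L
n=26: →25(L), so W
n=27: →9(W), 24(W), 26(W) — all W, so L
n=28: →27(L), so W
n=29: →0(L), so W
n=30: →25(L), so W
n=31: →0(L), so W
n=32: →30(W), 31(W) — all W, so L
n=33: →22(L), so W
n=34: →32(L), so W
n=35: →28(W), 30(W), 34(W) — all W, so L
n=36: →35(L), so W
n=37: →0(L), so W
L entries with 1 ≤ n ≤ 37 (n=0 is outside the asked range and is not counted): n = 4, 8, 14, 18, 22, 25, 27, 32, 35; that makes 9.

9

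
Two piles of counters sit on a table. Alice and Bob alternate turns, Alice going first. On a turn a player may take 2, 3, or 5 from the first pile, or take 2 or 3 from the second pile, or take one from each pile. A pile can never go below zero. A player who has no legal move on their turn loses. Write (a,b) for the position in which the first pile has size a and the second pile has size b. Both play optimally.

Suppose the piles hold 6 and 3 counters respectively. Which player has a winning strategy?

Bob wins.

Build the W/L table. Terminal = L. A non-terminal position is W if it has a move to some L; otherwise it is L.
No move ever increases a pile, so every position that can arise here has a ≤ 6 and b ≤ 3; it is enough to label the cells with 0 ≤ a ≤ 6 and 0 ≤ b ≤ 3.
Every move lowers a or b (never raises either), so fill the grid row by row in increasing a, and left to right within a row: each cell's successors are then already labelled.
      b=0  b=1  b=2  b=3
a=0:    L    L    W    W
a=1:    L    W    W    W
a=2:    W    W    L    L
a=3:    W    W    L    W
a=4:    W    L    W    W
a=5:    W    W    W    W
a=6:    W    W    W    L
Cells with no legal move (terminal, hence L): (0,0), (0,1), (1,0).
The remaining L cells, each justified by listing all of its moves:
(2,2): →(0,2)(W), (2,0)(W), (1,1)(W) — all W, so L
(2,3): →(0,3)(W), (2,1)(W), (2,0)(W), (1,2)(W) — all W, so L
(3,2): →(1,2)(W), (0,2)(W), (3,0)(W), (2,1)(W) — all W, so L
(4,1): →(2,1)(W), (1,1)(W), (3,0)(W) — all W, so L
(6,3): →(4,3)(W), (3,3)(W), (1,3)(W), (6,1)(W), (6,0)(W), (5,2)(W) — all W, so L
Every other cell has at least one move into one of the L cells above, so it is W.
The starting position (6,3) is L: whatever Alice does, the opponent receives a W position.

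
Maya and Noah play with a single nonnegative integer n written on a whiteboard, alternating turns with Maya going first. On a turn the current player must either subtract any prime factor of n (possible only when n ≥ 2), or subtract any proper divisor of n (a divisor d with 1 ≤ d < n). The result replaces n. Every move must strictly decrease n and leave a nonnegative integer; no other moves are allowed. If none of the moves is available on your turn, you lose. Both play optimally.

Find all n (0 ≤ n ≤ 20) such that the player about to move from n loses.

Classify positions by backward induction: terminal positions (no move available) are L. From any other position, the mover wins iff some move reaches an L.
n=0: no move → L
n=1: no move → L
n=2: W (go to 0, an L position)
n=3: W (go to 0, an L position)
n=4: L (options 2(W), 3(W) are all W)
n=5: W (go to 0, an L position)
n=6: W (go to 4, an L position)
n=7: W (go to 0, an L position)
n=8: W (go to 4, an L position)
n=9: L (options 6(W), 8(W) are all W)
n=10: W (go to 9, an L position)
n=11: W (go to 0, an L position)
n=12: W (go to 9, an L position)
n=13: W (go to 0, an L position)
n=14: L (options 7(W), 12(W), 13(W) are all W)
n=15: W (go to 14, an L position)
n=16: W (go to 14, an L position)
n=17: W (go to 0, an L position)
n=18: W (go to 9, an L position)
n=19: W (go to 0, an L position)
n=20: L (options 10(W), 15(W), 16(W), 18(W), 19(W) are all W)
Reading off the rows marked L gives the requested list; there are 6 such values of n.

0, 1, 4, 9, 14, 20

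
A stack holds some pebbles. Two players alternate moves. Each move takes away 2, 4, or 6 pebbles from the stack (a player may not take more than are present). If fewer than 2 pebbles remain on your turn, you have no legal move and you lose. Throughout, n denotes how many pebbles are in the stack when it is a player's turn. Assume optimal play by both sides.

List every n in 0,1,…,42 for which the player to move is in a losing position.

Work bottom-up. With no move the player to move loses. Otherwise the position is W if at least one move leads to an L position for the opponent, and L if every move leads to a W.
n=0: no move → L
n=1: no move → L
n=2: reaches L-position 0 → W
n=3: reaches L-position 1 → W
n=4: reaches L-position 0 → W
n=5: reaches L-position 1 → W
n=6: reaches L-position 0 → W
n=7: reaches L-position 1 → W
n=8: only reaches 6(W), 4(W), 2(W), all W → L
n=9: only reaches 7(W), 5(W), 3(W), all W → L
n=10: reaches L-position 8 → W
n=11: reaches L-position 9 → W
n=12: reaches L-position 8 → W
n=13: reaches L-position 9 → W
n=14: reaches L-position 8 → W
n=15: reaches L-position 9 → W
n=16: only reaches 14(W), 12(W), 10(W), all W → L
n=17: only reaches 15(W), 13(W), 11(W), all W → L
n=18: reaches L-position 16 → W
n=19: reaches L-position 17 → W
n=20: reaches L-position 16 → W
n=21: reaches L-position 17 → W
n=22: reaches L-position 16 → W
n=23: reaches L-position 17 → W
n=24: only reaches 22(W), 20(W), 18(W), all W → L
n=25: only reaches 23(W), 21(W), 19(W), all W → L
n=26: reaches L-position 24 → W
n=27: reaches L-position 25 → W
n=28: reaches L-position 24 → W
n=29: reaches L-position 25 → W
n=30: reaches L-position 24 → W
n=31: reaches L-position 25 → W
n=32: only reaches 30(W), 28(W), 26(W), all W → L
n=33: only reaches 31(W), 29(W), 27(W), all W → L
n=34: reaches L-position 32 → W
n=35: reaches L-position 33 → W
n=36: reaches L-position 32 → W
n=37: reaches L-position 33 → W
n=38: reaches L-position 32 → W
n=39: reaches L-position 33 → W
n=40: only reaches 38(W), 36(W), 34(W), all W → L
n=41: only reaches 39(W), 37(W), 35(W), all W → L
n=42: reaches L-position 40 → W
The losing starting values of n are exactly the entries labelled L in this table (12 of them).

0, 1, 8, 9, 16, 17, 24, 25, 32, 33, 40, 41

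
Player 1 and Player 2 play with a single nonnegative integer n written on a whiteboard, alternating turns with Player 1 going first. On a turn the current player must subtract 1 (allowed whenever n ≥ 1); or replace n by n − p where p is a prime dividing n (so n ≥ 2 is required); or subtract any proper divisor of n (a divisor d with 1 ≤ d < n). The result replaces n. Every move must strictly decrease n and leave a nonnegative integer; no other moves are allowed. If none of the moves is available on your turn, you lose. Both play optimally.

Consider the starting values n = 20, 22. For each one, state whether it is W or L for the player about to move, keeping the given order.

Positions with no move are L. A position that does have a move is losing for the player to move precisely when every available move leads to a winning position for the opponent. Fill in the labels:
n=0: no move → L
n=1: reaches L-position 0 → W
n=2: reaches L-position 0 → W
n=3: reaches L-position 0 → W
n=4: only reaches 2(W), 3(W), all W → L
n=5: reaches L-position 0 → W
n=6: reaches L-position 4 → W
n=7: reaches L-position 0 → W
n=8: reaches L-position 4 → W
n=9: only reaches 6(W), 8(W), all W → L
n=10: reaches L-position 9 → W
n=11: reaches L-position 0 → W
n=12: reaches L-position 9 → W
n=13: reaches L-position 0 → W
n=14: only reaches 7(W), 12(W), 13(W), all W → L
n=15: reaches L-position 14 → W
n=16: reaches L-position 14 → W
n=17: reaches L-position 0 → W
n=18: reaches L-position 9 → W
n=19: reaches L-position 0 → W
n=20: only reaches 10(W), 15(W), 16(W), 18(W), 19(W), all W → L
n=21: reaches L-position 14 → W
n=22: reaches L-position 20 → W

20: L, 22: W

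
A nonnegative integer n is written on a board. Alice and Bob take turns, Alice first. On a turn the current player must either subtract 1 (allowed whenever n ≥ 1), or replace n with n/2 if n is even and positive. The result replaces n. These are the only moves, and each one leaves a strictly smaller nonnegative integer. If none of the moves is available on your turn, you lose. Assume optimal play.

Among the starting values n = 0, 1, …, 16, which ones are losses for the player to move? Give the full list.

0, 2, 5, 7, 9, 11, 13, 15

Positions with no move are L. A position that does have a move is losing for the player to move precisely when every available move leads to a winning position for the opponent. Fill in the labels:
n=0: no move → L
n=1: →0(L), so W
n=2: →1(W) only, which is W, so L
n=3: →2(L), so W
n=4: →2(L), so W
n=5: →4(W) only, which is W, so L
n=6: →5(L), so W
n=7: →6(W) only, which is W, so L
n=8: →7(L), so W
n=9: →8(W) only, which is W, so L
n=10: →5(L), so W
n=11: →10(W) only, which is W, so L
n=12: →11(L), so W
n=13: →12(W) only, which is W, so L
n=14: →7(L), so W
n=15: →14(W) only, which is W, so L
n=16: →15(L), so W
The losing starting values of n are exactly the entries labelled L in this table (8 of them).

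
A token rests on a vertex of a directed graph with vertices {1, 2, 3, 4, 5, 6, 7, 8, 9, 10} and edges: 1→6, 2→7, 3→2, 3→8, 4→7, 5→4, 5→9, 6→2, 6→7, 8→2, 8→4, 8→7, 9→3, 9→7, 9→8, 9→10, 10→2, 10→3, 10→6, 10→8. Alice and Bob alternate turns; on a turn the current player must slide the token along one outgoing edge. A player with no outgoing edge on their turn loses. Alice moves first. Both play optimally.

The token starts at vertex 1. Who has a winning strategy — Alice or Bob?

Label each position W (a win for the player to move) or L (a loss). A position with no legal move is L; any other position is W exactly when some move reaches an L, and L when every move reaches a W.
Every edge goes from a vertex to one that appears earlier in the order 7, 2, 4, 8, 6, 3, 10, 9, 1, 5, so processing vertices in that order labels each vertex after all of its successors.
7: no outgoing edge → L
2: W (go to 7, an L position)
4: W (go to 7, an L position)
8: W (go to 7, an L position)
6: W (go to 7, an L position)
3: L (options 8(W), 2(W) are all W)
10: W (go to 3, an L position)
9: W (go to 3, an L position)
1: L (sole option 6(W) is W)
5: L (options 9(W), 4(W) are all W)
The starting position 1 is L: whatever Alice does, the opponent receives a W position.

Bob wins.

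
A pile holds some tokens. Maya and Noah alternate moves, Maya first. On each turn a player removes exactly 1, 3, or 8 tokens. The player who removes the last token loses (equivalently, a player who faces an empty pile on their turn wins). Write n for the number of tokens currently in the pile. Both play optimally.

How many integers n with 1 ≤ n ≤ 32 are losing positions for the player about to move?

12

Positions with no move are W. A position that does have a move is losing for the player to move precisely when every available move leads to a winning position for the opponent. Fill in the labels:
n=0: no move; the opponent has just taken the last token and therefore loses → W
n=1: →0(W) only, which is W, so L
n=2: →1(L), so W
n=3: →2(W), 0(W) — all W, so L
n=4: →3(L), so W
n=5: →4(W), 2(W) — all W, so L
n=6: →5(L), so W
n=7: →6(W), 4(W) — all W, so L
n=8: →7(L), so W
n=9: →1(L), so W
n=10: →7(L), so W
n=11: →3(L), so W
n=12: →11(W), 9(W), 4(W) — all W, so L
n=13: →12(L), so W
n=14: →13(W), 11(W), 6(W) — all W, so L
n=15: →14(L), so W
n=16: →15(W), 13(W), 8(W) — all W, so L
n=17: →16(L), so W
n=18: →17(W), 15(W), 10(W) — all W, so L
n=19: →18(L), so W
n=20: →12(L), so W
n=21: →18(L), so W
n=22: →14(L), so W
n=23: →22(W), 20(W), 15(W) — all W, so L
n=24: →23(L), so W
n=25: →24(W), 22(W), 17(W) — all W, so L
n=26: →25(L), so W
n=27: →26(W), 24(W), 19(W) — all W, so L
n=28: →27(L), so W
n=29: →28(W), 26(W), 21(W) — all W, so L
n=30: →29(L), so W
n=31: →23(L), so W
n=32: →29(L), so W
L entries with 1 ≤ n ≤ 32 (the range starts at n=1): n = 1, 3, 5, 7, 12, 14, 16, 18, 23, 25, 27, 29; that makes 12.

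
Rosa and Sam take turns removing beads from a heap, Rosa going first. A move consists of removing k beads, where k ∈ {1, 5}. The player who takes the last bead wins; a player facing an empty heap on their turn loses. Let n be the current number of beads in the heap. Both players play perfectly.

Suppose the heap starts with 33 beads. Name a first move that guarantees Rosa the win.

Positions with no move are L. A position that does have a move is losing for the player to move precisely when every available move leads to a winning position for the opponent. Fill in the labels:
n=0: no move → L
n=1: W (go to 0, an L position)
n=2: L (sole option 1(W) is W)
n=3: W (go to 2, an L position)
n=4: L (sole option 3(W) is W)
n=5: W (go to 4, an L position)
n=6: L (options 5(W), 1(W) are all W)
n=7: W (go to 6, an L position)
n=8: L (options 7(W), 3(W) are all W)
n=9: W (go to 8, an L position)
n=10: L (options 9(W), 5(W) are all W)
n=11: W (go to 10, an L position)
n=12: L (options 11(W), 7(W) are all W)
n=13: W (go to 12, an L position)
n=14: L (options 13(W), 9(W) are all W)
n=15: W (go to 14, an L position)
n=16: L (options 15(W), 11(W) are all W)
n=17: W (go to 16, an L position)
n=18: L (options 17(W), 13(W) are all W)
n=19: W (go to 18, an L position)
n=20: L (options 19(W), 15(W) are all W)
n=21: W (go to 20, an L position)
n=22: L (options 21(W), 17(W) are all W)
n=23: W (go to 22, an L position)
n=24: L (options 23(W), 19(W) are all W)
n=25: W (go to 24, an L position)
n=26: L (options 25(W), 21(W) are all W)
n=27: W (go to 26, an L position)
n=28: L (options 27(W), 23(W) are all W)
n=29: W (go to 28, an L position)
n=30: L (options 29(W), 25(W) are all W)
n=31: W (go to 30, an L position)
n=32: L (options 31(W), 27(W) are all W)
n=33: W (go to 32, an L position)
From 33, the L positions reachable in one move are: 32, 28. Any move reaching one of these is winning.

Remove 1, leaving 32.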